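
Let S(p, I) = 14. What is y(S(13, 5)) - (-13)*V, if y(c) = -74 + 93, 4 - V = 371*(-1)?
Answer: 4894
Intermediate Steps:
V = 375 (V = 4 - 371*(-1) = 4 - 1*(-371) = 4 + 371 = 375)
y(c) = 19
y(S(13, 5)) - (-13)*V = 19 - (-13)*375 = 19 - 1*(-4875) = 19 + 4875 = 4894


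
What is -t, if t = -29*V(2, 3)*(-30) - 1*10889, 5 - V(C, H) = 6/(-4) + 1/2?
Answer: 5669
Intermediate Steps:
V(C, H) = 6 (V(C, H) = 5 - (6/(-4) + 1/2) = 5 - (6*(-¼) + 1*(½)) = 5 - (-3/2 + ½) = 5 - 1*(-1) = 5 + 1 = 6)
t = -5669 (t = -29*6*(-30) - 1*10889 = -174*(-30) - 10889 = 5220 - 10889 = -5669)
-t = -1*(-5669) = 5669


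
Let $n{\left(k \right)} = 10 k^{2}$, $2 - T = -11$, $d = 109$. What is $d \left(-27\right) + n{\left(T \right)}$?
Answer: $-1253$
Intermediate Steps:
$T = 13$ ($T = 2 - -11 = 2 + 11 = 13$)
$d \left(-27\right) + n{\left(T \right)} = 109 \left(-27\right) + 10 \cdot 13^{2} = -2943 + 10 \cdot 169 = -2943 + 1690 = -1253$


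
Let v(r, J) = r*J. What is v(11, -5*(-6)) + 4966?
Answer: 5296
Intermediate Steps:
v(r, J) = J*r
v(11, -5*(-6)) + 4966 = -5*(-6)*11 + 4966 = 30*11 + 4966 = 330 + 4966 = 5296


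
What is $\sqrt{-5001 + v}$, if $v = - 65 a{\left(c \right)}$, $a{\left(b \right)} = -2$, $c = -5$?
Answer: $i \sqrt{4871} \approx 69.793 i$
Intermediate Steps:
$v = 130$ ($v = \left(-65\right) \left(-2\right) = 130$)
$\sqrt{-5001 + v} = \sqrt{-5001 + 130} = \sqrt{-4871} = i \sqrt{4871}$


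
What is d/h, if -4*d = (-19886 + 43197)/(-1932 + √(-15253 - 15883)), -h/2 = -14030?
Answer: 69933/655969600 + 23311*I*√1946/105611105600 ≈ 0.00010661 + 9.7369e-6*I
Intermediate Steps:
h = 28060 (h = -2*(-14030) = 28060)
d = -23311/(4*(-1932 + 4*I*√1946)) (d = -(-19886 + 43197)/(4*(-1932 + √(-15253 - 15883))) = -23311/(4*(-1932 + √(-31136))) = -23311/(4*(-1932 + 4*I*√1946)) ≈ 2.9915 + 0.27322*I)
d/h = (1608459/537680 + 23311*I*√1946/3763760)/28060 = (1608459/537680 + 23311*I*√1946/3763760)*(1/28060) = 69933/655969600 + 23311*I*√1946/105611105600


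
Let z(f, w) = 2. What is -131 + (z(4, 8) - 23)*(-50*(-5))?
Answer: -5381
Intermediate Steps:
-131 + (z(4, 8) - 23)*(-50*(-5)) = -131 + (2 - 23)*(-50*(-5)) = -131 - 21*250 = -131 - 5250 = -5381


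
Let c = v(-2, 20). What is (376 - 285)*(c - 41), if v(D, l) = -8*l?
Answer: -18291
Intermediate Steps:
c = -160 (c = -8*20 = -160)
(376 - 285)*(c - 41) = (376 - 285)*(-160 - 41) = 91*(-201) = -18291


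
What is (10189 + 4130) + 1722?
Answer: 16041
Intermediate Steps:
(10189 + 4130) + 1722 = 14319 + 1722 = 16041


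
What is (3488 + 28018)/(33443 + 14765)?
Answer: 15753/24104 ≈ 0.65354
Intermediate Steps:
(3488 + 28018)/(33443 + 14765) = 31506/48208 = 31506*(1/48208) = 15753/24104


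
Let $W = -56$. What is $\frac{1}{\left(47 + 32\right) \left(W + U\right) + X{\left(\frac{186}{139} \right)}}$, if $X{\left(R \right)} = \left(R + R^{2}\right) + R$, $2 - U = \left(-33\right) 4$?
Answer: $\frac{19321}{119142306} \approx 0.00016217$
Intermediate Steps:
$U = 134$ ($U = 2 - \left(-33\right) 4 = 2 - -132 = 2 + 132 = 134$)
$X{\left(R \right)} = R^{2} + 2 R$
$\frac{1}{\left(47 + 32\right) \left(W + U\right) + X{\left(\frac{186}{139} \right)}} = \frac{1}{\left(47 + 32\right) \left(-56 + 134\right) + \frac{186}{139} \left(2 + \frac{186}{139}\right)} = \frac{1}{79 \cdot 78 + 186 \cdot \frac{1}{139} \left(2 + 186 \cdot \frac{1}{139}\right)} = \frac{1}{6162 + \frac{186 \left(2 + \frac{186}{139}\right)}{139}} = \frac{1}{6162 + \frac{186}{139} \cdot \frac{464}{139}} = \frac{1}{6162 + \frac{86304}{19321}} = \frac{1}{\frac{119142306}{19321}} = \frac{19321}{119142306}$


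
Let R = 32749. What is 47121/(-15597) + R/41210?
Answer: -477023419/214250790 ≈ -2.2265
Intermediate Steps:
47121/(-15597) + R/41210 = 47121/(-15597) + 32749/41210 = 47121*(-1/15597) + 32749*(1/41210) = -15707/5199 + 32749/41210 = -477023419/214250790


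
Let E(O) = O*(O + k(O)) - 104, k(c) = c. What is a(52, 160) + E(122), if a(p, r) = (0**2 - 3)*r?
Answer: 29184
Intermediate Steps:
a(p, r) = -3*r (a(p, r) = (0 - 3)*r = -3*r)
E(O) = -104 + 2*O**2 (E(O) = O*(O + O) - 104 = O*(2*O) - 104 = 2*O**2 - 104 = -104 + 2*O**2)
a(52, 160) + E(122) = -3*160 + (-104 + 2*122**2) = -480 + (-104 + 2*14884) = -480 + (-104 + 29768) = -480 + 29664 = 29184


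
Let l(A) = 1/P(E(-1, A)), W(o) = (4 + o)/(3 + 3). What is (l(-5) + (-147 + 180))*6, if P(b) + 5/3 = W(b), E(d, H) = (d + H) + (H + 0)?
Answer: 3330/17 ≈ 195.88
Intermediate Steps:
E(d, H) = d + 2*H (E(d, H) = (H + d) + H = d + 2*H)
W(o) = 2/3 + o/6 (W(o) = (4 + o)/6 = (4 + o)*(1/6) = 2/3 + o/6)
P(b) = -1 + b/6 (P(b) = -5/3 + (2/3 + b/6) = -1 + b/6)
l(A) = 1/(-7/6 + A/3) (l(A) = 1/(-1 + (-1 + 2*A)/6) = 1/(-1 + (-1/6 + A/3)) = 1/(-7/6 + A/3))
(l(-5) + (-147 + 180))*6 = (6/(-7 + 2*(-5)) + (-147 + 180))*6 = (6/(-7 - 10) + 33)*6 = (6/(-17) + 33)*6 = (6*(-1/17) + 33)*6 = (-6/17 + 33)*6 = (555/17)*6 = 3330/17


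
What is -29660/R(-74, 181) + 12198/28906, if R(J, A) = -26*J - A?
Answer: -418045423/25191579 ≈ -16.595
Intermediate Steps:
R(J, A) = -A - 26*J
-29660/R(-74, 181) + 12198/28906 = -29660/(-1*181 - 26*(-74)) + 12198/28906 = -29660/(-181 + 1924) + 12198*(1/28906) = -29660/1743 + 6099/14453 = -418045423/25191579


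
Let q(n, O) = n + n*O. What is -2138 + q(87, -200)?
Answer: -19451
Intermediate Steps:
q(n, O) = n + O*n
-2138 + q(87, -200) = -2138 + 87*(1 - 200) = -2138 + 87*(-199) = -2138 - 17313 = -19451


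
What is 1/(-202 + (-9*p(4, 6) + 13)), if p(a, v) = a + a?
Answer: -1/261 ≈ -0.0038314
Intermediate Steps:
p(a, v) = 2*a
1/(-202 + (-9*p(4, 6) + 13)) = 1/(-202 + (-18*4 + 13)) = 1/(-202 + (-9*8 + 13)) = 1/(-202 + (-72 + 13)) = 1/(-202 - 59) = 1/(-261) = -1/261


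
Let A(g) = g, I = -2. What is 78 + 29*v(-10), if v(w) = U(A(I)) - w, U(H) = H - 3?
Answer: 223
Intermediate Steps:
U(H) = -3 + H
v(w) = -5 - w (v(w) = (-3 - 2) - w = -5 - w)
78 + 29*v(-10) = 78 + 29*(-5 - 1*(-10)) = 78 + 29*(-5 + 10) = 78 + 29*5 = 78 + 145 = 223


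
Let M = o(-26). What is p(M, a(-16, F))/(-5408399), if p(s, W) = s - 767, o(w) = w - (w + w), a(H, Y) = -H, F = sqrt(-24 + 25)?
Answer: 741/5408399 ≈ 0.00013701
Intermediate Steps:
F = 1 (F = sqrt(1) = 1)
o(w) = -w (o(w) = w - 2*w = -w)
M = 26 (M = -1*(-26) = 26)
p(s, W) = -767 + s
p(M, a(-16, F))/(-5408399) = (-767 + 26)/(-5408399) = -741*(-1/5408399) = 741/5408399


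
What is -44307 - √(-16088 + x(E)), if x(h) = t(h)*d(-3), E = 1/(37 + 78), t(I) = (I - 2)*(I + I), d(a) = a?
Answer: -44307 - I*√212762426/115 ≈ -44307.0 - 126.84*I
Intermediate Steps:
t(I) = 2*I*(-2 + I) (t(I) = (-2 + I)*(2*I) = 2*I*(-2 + I))
E = 1/115 ≈ 0.0086956
x(h) = -6*h*(-2 + h) (x(h) = (2*h*(-2 + h))*(-3) = -6*h*(-2 + h))
-44307 - √(-16088 + x(E)) = -44307 - √(-16088 + 6*(1/115)*(2 - 1*1/115)) = -44307 - √(-16088 + 6*(1/115)*(2 - 1/115)) = -44307 - √(-16088 + 6*(1/115)*(229/115)) = -44307 - √(-16088 + 1374/13225) = -44307 - √(-212762426/13225) = -44307 - I*√212762426/115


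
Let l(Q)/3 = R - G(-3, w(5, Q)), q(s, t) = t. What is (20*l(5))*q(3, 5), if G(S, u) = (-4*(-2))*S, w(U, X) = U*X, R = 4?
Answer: 8400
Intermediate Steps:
G(S, u) = 8*S
l(Q) = 84 (l(Q) = 3*(4 - 8*(-3)) = 3*(4 - 1*(-24)) = 3*(4 + 24) = 3*28 = 84)
(20*l(5))*q(3, 5) = (20*84)*5 = 1680*5 = 8400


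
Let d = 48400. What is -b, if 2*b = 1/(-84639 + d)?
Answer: 1/72478 ≈ 1.3797e-5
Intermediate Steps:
b = -1/72478 (b = 1/(2*(-84639 + 48400)) = (½)/(-36239) = (½)*(-1/36239) = -1/72478 ≈ -1.3797e-5)
-b = -1*(-1/72478) = 1/72478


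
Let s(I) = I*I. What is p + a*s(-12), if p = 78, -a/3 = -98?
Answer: 42414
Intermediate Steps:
a = 294 (a = -3*(-98) = 294)
s(I) = I²
p + a*s(-12) = 78 + 294*(-12)² = 78 + 294*144 = 78 + 42336 = 42414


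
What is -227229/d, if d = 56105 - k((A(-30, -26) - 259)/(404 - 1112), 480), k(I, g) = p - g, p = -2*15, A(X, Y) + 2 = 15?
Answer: -227229/56615 ≈ -4.0136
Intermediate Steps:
A(X, Y) = 13 (A(X, Y) = -2 + 15 = 13)
p = -30
k(I, g) = -30 - g
d = 56615 (d = 56105 - (-30 - 1*480) = 56105 - (-30 - 480) = 56105 - 1*(-510) = 56105 + 510 = 56615)
-227229/d = -227229/56615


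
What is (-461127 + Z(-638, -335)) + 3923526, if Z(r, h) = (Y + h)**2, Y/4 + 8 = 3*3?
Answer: 3571960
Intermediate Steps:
Y = 4 (Y = -32 + 4*(3*3) = -32 + 4*9 = -32 + 36 = 4)
Z(r, h) = (4 + h)**2
(-461127 + Z(-638, -335)) + 3923526 = (-461127 + (4 - 335)**2) + 3923526 = (-461127 + (-331)**2) + 3923526 = (-461127 + 109561) + 3923526 = -351566 + 3923526 = 3571960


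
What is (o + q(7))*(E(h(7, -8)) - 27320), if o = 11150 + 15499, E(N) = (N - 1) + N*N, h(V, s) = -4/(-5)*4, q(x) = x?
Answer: -18197757984/25 ≈ -7.2791e+8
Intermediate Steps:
h(V, s) = 16/5 (h(V, s) = -4*(-1)/5*4 = -1*(-⅘)*4 = (⅘)*4 = 16/5)
E(N) = -1 + N + N² (E(N) = (-1 + N) + N² = -1 + N + N²)
o = 26649
(o + q(7))*(E(h(7, -8)) - 27320) = (26649 + 7)*((-1 + 16/5 + (16/5)²) - 27320) = 26656*((-1 + 16/5 + 256/25) - 27320) = 26656*(311/25 - 27320) = 26656*(-682689/25) = -18197757984/25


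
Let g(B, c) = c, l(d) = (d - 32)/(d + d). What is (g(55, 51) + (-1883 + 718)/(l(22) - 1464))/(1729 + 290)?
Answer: 1668493/65038047 ≈ 0.025654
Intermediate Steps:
l(d) = (-32 + d)/(2*d) (l(d) = (-32 + d)/((2*d)) = (-32 + d)*(1/(2*d)) = (-32 + d)/(2*d))
(g(55, 51) + (-1883 + 718)/(l(22) - 1464))/(1729 + 290) = (51 + (-1883 + 718)/((½)*(-32 + 22)/22 - 1464))/(1729 + 290) = (51 - 1165/((½)*(1/22)*(-10) - 1464))/2019 = (51 - 1165/(-5/22 - 1464))*(1/2019) = (51 - 1165/(-32213/22))*(1/2019) = (51 - 1165*(-22/32213))*(1/2019) = (51 + 25630/32213)*(1/2019) = (1668493/32213)*(1/2019) = 1668493/65038047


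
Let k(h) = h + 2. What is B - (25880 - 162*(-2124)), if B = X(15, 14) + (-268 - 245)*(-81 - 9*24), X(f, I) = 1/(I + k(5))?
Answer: -4569746/21 ≈ -2.1761e+5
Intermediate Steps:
k(h) = 2 + h
X(f, I) = 1/(7 + I) (X(f, I) = 1/(I + (2 + 5)) = 1/(I + 7) = 1/(7 + I))
B = 3199582/21 (B = 1/(7 + 14) + (-268 - 245)*(-81 - 9*24) = 1/21 - 513*(-81 - 216) = 1/21 - 513*(-297) = 1/21 + 152361 = 3199582/21 ≈ 1.5236e+5)
B - (25880 - 162*(-2124)) = 3199582/21 - (25880 - 162*(-2124)) = 3199582/21 - (25880 - 1*(-344088)) = 3199582/21 - (25880 + 344088) = 3199582/21 - 1*369968 = 3199582/21 - 369968 = -4569746/21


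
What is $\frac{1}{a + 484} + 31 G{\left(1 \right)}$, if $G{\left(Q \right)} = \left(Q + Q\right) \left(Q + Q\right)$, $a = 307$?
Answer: $\frac{98085}{791} \approx 124.0$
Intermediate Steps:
$G{\left(Q \right)} = 4 Q^{2}$ ($G{\left(Q \right)} = 2 Q 2 Q = 4 Q^{2}$)
$\frac{1}{a + 484} + 31 G{\left(1 \right)} = \frac{1}{307 + 484} + 31 \cdot 4 \cdot 1^{2} = \frac{1}{791} + 31 \cdot 4 \cdot 1 = \frac{1}{791} + 31 \cdot 4 = \frac{1}{791} + 124 = \frac{98085}{791}$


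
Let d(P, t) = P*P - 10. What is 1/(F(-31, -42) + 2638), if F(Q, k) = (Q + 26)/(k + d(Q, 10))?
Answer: 909/2397937 ≈ 0.00037908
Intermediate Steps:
d(P, t) = -10 + P² (d(P, t) = P² - 10 = -10 + P²)
F(Q, k) = (26 + Q)/(-10 + k + Q²) (F(Q, k) = (Q + 26)/(k + (-10 + Q²)) = (26 + Q)/(-10 + k + Q²))
1/(F(-31, -42) + 2638) = 1/((26 - 31)/(-10 - 42 + (-31)²) + 2638) = 1/(-5/(-10 - 42 + 961) + 2638) = 1/(-5/909 + 2638) = 1/(2397937/909) = 909/2397937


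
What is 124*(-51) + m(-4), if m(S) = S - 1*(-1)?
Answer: -6327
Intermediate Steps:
m(S) = 1 + S (m(S) = S + 1 = 1 + S)
124*(-51) + m(-4) = 124*(-51) + (1 - 4) = -6324 - 3 = -6327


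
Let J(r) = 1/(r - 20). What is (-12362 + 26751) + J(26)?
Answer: 86335/6 ≈ 14389.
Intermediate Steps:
J(r) = 1/(-20 + r)
(-12362 + 26751) + J(26) = (-12362 + 26751) + 1/(-20 + 26) = 14389 + 1/6 = 14389 + ⅙ = 86335/6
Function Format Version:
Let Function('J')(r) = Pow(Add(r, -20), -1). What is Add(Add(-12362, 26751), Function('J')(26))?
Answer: Rational(86335, 6) ≈ 14389.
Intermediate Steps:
Function('J')(r) = Pow(Add(-20, r), -1)
Add(Add(-12362, 26751), Function('J')(26)) = Add(Add(-12362, 26751), Pow(Add(-20, 26), -1)) = Add(14389, Pow(6, -1)) = Add(14389, Rational(1, 6)) = Rational(86335, 6)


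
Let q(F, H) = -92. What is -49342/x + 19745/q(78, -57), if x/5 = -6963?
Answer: -682882711/3202980 ≈ -213.20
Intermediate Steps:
x = -34815 (x = 5*(-6963) = -34815)
-49342/x + 19745/q(78, -57) = -49342/(-34815) + 19745/(-92) = -49342*(-1/34815) + 19745*(-1/92) = 49342/34815 - 19745/92 = -682882711/3202980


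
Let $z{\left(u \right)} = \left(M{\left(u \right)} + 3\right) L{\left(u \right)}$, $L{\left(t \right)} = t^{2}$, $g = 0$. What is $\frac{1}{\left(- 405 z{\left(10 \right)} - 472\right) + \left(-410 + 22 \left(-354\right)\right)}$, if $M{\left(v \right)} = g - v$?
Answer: $\frac{1}{274830} \approx 3.6386 \cdot 10^{-6}$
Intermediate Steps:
$M{\left(v \right)} = - v$ ($M{\left(v \right)} = 0 - v = - v$)
$z{\left(u \right)} = u^{2} \left(3 - u\right)$ ($z{\left(u \right)} = \left(- u + 3\right) u^{2} = \left(3 - u\right) u^{2} = u^{2} \left(3 - u\right)$)
$\frac{1}{\left(- 405 z{\left(10 \right)} - 472\right) + \left(-410 + 22 \left(-354\right)\right)} = \frac{1}{\left(- 405 \cdot 10^{2} \left(3 - 10\right) - 472\right) + \left(-410 + 22 \left(-354\right)\right)} = \frac{1}{\left(- 405 \cdot 100 \left(3 - 10\right) - 472\right) - 8198} = \frac{1}{\left(- 405 \cdot 100 \left(-7\right) - 472\right) - 8198} = \frac{1}{\left(\left(-405\right) \left(-700\right) - 472\right) - 8198} = \frac{1}{\left(283500 - 472\right) - 8198} = \frac{1}{283028 - 8198} = \frac{1}{274830}$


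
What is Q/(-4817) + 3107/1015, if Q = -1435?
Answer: 16422944/4889255 ≈ 3.3590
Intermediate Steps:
Q/(-4817) + 3107/1015 = -1435/(-4817) + 3107/1015 = -1435*(-1/4817) + 3107*(1/1015) = 1435/4817 + 3107/1015 = 16422944/4889255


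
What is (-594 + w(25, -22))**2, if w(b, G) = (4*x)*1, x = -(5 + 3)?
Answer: 391876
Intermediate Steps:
x = -8 (x = -1*8 = -8)
w(b, G) = -32 (w(b, G) = (4*(-8))*1 = -32*1 = -32)
(-594 + w(25, -22))**2 = (-594 - 32)**2 = (-626)**2 = 391876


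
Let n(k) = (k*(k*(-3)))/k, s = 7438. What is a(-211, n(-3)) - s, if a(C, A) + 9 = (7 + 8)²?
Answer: -7222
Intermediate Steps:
n(k) = -3*k (n(k) = (k*(-3*k))/k = (-3*k²)/k = -3*k)
a(C, A) = 216 (a(C, A) = -9 + (7 + 8)² = -9 + 15² = -9 + 225 = 216)
a(-211, n(-3)) - s = 216 - 1*7438 = 216 - 7438 = -7222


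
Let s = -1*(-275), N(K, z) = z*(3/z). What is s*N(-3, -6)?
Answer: 825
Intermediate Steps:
N(K, z) = 3
s = 275
s*N(-3, -6) = 275*3 = 825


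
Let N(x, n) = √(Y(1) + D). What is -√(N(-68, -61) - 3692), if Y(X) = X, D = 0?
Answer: -I*√3691 ≈ -60.754*I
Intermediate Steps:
N(x, n) = 1 (N(x, n) = √(1 + 0) = √1 = 1)
-√(N(-68, -61) - 3692) = -√(1 - 3692) = -√(-3691) = -I*√3691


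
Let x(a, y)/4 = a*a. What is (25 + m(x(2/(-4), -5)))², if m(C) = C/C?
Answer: 676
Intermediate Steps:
x(a, y) = 4*a² (x(a, y) = 4*(a*a) = 4*a²)
m(C) = 1
(25 + m(x(2/(-4), -5)))² = (25 + 1)² = 26² = 676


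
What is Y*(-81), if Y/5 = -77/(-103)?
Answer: -31185/103 ≈ -302.77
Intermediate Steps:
Y = 385/103 (Y = 5*(-77/(-103)) = 5*(-77*(-1/103)) = 5*(77/103) = 385/103 ≈ 3.7379)
Y*(-81) = (385/103)*(-81) = -31185/103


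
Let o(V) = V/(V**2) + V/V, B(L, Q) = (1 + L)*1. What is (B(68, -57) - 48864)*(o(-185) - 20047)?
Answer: 36191358849/37 ≈ 9.7815e+8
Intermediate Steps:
B(L, Q) = 1 + L
o(V) = 1 + 1/V (o(V) = V/V**2 + 1 = 1/V + 1 = 1 + 1/V)
(B(68, -57) - 48864)*(o(-185) - 20047) = ((1 + 68) - 48864)*((1 - 185)/(-185) - 20047) = (69 - 48864)*(-1/185*(-184) - 20047) = -48795*(184/185 - 20047) = -48795*(-3708511/185) = 36191358849/37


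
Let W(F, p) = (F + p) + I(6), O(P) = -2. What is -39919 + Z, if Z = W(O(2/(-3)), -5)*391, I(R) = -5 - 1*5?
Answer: -46566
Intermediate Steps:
I(R) = -10 (I(R) = -5 - 5 = -10)
W(F, p) = -10 + F + p (W(F, p) = (F + p) - 10 = -10 + F + p)
Z = -6647 (Z = (-10 - 2 - 5)*391 = -17*391 = -6647)
-39919 + Z = -39919 - 6647 = -46566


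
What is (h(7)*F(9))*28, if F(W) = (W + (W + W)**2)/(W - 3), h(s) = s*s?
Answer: 76146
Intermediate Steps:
h(s) = s**2
F(W) = (W + 4*W**2)/(-3 + W) (F(W) = (W + (2*W)**2)/(-3 + W) = (W + 4*W**2)/(-3 + W))
(h(7)*F(9))*28 = (7**2*(9*(1 + 4*9)/(-3 + 9)))*28 = (49*(9*(1 + 36)/6))*28 = (49*(9*(1/6)*37))*28 = (49*(111/2))*28 = (5439/2)*28 = 76146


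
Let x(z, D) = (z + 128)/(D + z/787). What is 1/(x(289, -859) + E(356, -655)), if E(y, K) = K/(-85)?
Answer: 3829216/27647807 ≈ 0.13850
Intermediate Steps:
E(y, K) = -K/85 (E(y, K) = K*(-1/85) = -K/85)
x(z, D) = (128 + z)/(D + z/787) (x(z, D) = (128 + z)/(D + z*(1/787)) = (128 + z)/(D + z/787))
1/(x(289, -859) + E(356, -655)) = 1/(787*(128 + 289)/(289 + 787*(-859)) - 1/85*(-655)) = 1/(787*417/(289 - 676033) + 131/17) = 1/(787*417/(-675744) + 131/17) = 1/(787*(-1/675744)*417 + 131/17) = 1/(-109393/225248 + 131/17) = 1/(27647807/3829216) = 3829216/27647807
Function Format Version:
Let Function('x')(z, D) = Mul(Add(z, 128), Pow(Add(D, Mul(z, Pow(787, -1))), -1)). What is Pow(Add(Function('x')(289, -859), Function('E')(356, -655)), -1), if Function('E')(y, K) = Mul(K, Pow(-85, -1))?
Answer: Rational(3829216, 27647807) ≈ 0.13850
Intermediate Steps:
Function('E')(y, K) = Mul(Rational(-1, 85), K) (Function('E')(y, K) = Mul(K, Rational(-1, 85)) = Mul(Rational(-1, 85), K))
Function('x')(z, D) = Mul(Pow(Add(D, Mul(Rational(1, 787), z)), -1), Add(128, z)) (Function('x')(z, D) = Mul(Add(128, z), Pow(Add(D, Mul(z, Rational(1, 787))), -1)) = Mul(Add(128, z), Pow(Add(D, Mul(Rational(1, 787), z)), -1)) = Mul(Pow(Add(D, Mul(Rational(1, 787), z)), -1), Add(128, z)))
Pow(Add(Function('x')(289, -859), Function('E')(356, -655)), -1) = Pow(Add(Mul(787, Pow(Add(289, Mul(787, -859)), -1), Add(128, 289)), Mul(Rational(-1, 85), -655)), -1) = Pow(Add(Mul(787, Pow(Add(289, -676033), -1), 417), Rational(131, 17)), -1) = Pow(Add(Mul(787, Pow(-675744, -1), 417), Rational(131, 17)), -1) = Pow(Add(Mul(787, Rational(-1, 675744), 417), Rational(131, 17)), -1) = Pow(Add(Rational(-109393, 225248), Rational(131, 17)), -1) = Pow(Rational(27647807, 3829216), -1) = Rational(3829216, 27647807)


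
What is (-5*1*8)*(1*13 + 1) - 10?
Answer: -570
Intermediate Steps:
(-5*1*8)*(1*13 + 1) - 10 = (-5*8)*(13 + 1) - 10 = -40*14 - 10 = -560 - 10 = -570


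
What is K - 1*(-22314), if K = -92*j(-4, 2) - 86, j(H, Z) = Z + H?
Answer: 22412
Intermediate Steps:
j(H, Z) = H + Z
K = 98 (K = -92*(-4 + 2) - 86 = -92*(-2) - 86 = 184 - 86 = 98)
K - 1*(-22314) = 98 - 1*(-22314) = 98 + 22314 = 22412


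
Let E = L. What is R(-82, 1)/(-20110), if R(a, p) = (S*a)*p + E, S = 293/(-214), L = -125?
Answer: 681/1075885 ≈ 0.00063297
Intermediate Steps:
E = -125
S = -293/214 (S = 293*(-1/214) = -293/214 ≈ -1.3692)
R(a, p) = -125 - 293*a*p/214 (R(a, p) = (-293*a/214)*p - 125 = -293*a*p/214 - 125 = -125 - 293*a*p/214)
R(-82, 1)/(-20110) = (-125 - 293/214*(-82)*1)/(-20110) = (-125 + 12013/107)*(-1/20110) = -1362/107*(-1/20110) = 681/1075885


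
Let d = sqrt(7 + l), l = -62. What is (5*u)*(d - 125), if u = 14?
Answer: -8750 + 70*I*sqrt(55) ≈ -8750.0 + 519.13*I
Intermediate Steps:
d = I*sqrt(55) (d = sqrt(7 - 62) = sqrt(-55) = I*sqrt(55) ≈ 7.4162*I)
(5*u)*(d - 125) = (5*14)*(I*sqrt(55) - 125) = 70*(-125 + I*sqrt(55)) = -8750 + 70*I*sqrt(55)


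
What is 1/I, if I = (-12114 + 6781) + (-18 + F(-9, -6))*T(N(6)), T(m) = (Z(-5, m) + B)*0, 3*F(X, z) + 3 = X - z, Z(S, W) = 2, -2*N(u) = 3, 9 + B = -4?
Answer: -1/5333 ≈ -0.00018751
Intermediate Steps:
B = -13 (B = -9 - 4 = -13)
N(u) = -3/2 (N(u) = -½*3 = -3/2)
F(X, z) = -1 - z/3 + X/3 (F(X, z) = -1 + (X - z)/3 = -1 + (-z/3 + X/3) = -1 - z/3 + X/3)
T(m) = 0 (T(m) = (2 - 13)*0 = -11*0 = 0)
I = -5333 (I = (-12114 + 6781) + (-18 + (-1 - ⅓*(-6) + (⅓)*(-9)))*0 = -5333 + (-18 + (-1 + 2 - 3))*0 = -5333 + (-18 - 2)*0 = -5333 - 20*0 = -5333 + 0 = -5333)
1/I = 1/(-5333) = -1/5333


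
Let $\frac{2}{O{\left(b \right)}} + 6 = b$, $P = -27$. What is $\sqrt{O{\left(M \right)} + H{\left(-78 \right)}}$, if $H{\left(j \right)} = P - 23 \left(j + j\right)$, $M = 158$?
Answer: $\frac{\sqrt{5142103}}{38} \approx 59.674$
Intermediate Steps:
$O{\left(b \right)} = \frac{2}{-6 + b}$
$H{\left(j \right)} = -27 - 46 j$ ($H{\left(j \right)} = -27 - 23 \left(j + j\right) = -27 - 23 \cdot 2 j = -27 - 46 j$)
$\sqrt{O{\left(M \right)} + H{\left(-78 \right)}} = \sqrt{\frac{2}{-6 + 158} - -3561} = \sqrt{\frac{2}{152} + \left(-27 + 3588\right)} = \sqrt{2 \cdot \frac{1}{152} + 3561} = \sqrt{\frac{1}{76} + 3561} = \sqrt{\frac{270637}{76}} = \frac{\sqrt{5142103}}{38}$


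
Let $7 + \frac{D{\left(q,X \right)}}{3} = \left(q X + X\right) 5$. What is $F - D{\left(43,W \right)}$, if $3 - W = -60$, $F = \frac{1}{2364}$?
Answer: $- \frac{98245475}{2364} \approx -41559.0$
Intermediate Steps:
$F = \frac{1}{2364} \approx 0.00042301$
$W = 63$ ($W = 3 - -60 = 3 + 60 = 63$)
$D{\left(q,X \right)} = -21 + 15 X + 15 X q$ ($D{\left(q,X \right)} = -21 + 3 \left(q X + X\right) 5 = -21 + 3 \left(X q + X\right) 5 = -21 + 3 \left(X + X q\right) 5 = -21 + 3 \left(5 X + 5 X q\right) = -21 + \left(15 X + 15 X q\right) = -21 + 15 X + 15 X q$)
$F - D{\left(43,W \right)} = \frac{1}{2364} - \left(-21 + 15 \cdot 63 + 15 \cdot 63 \cdot 43\right) = \frac{1}{2364} - \left(-21 + 945 + 40635\right) = \frac{1}{2364} - 41559 = - \frac{98245475}{2364}$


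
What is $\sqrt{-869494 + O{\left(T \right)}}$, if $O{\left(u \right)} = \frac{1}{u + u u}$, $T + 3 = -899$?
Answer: $\frac{i \sqrt{574287345321020474}}{812702} \approx 932.47 i$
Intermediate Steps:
$T = -902$ ($T = -3 - 899 = -902$)
$O{\left(u \right)} = \frac{1}{u + u^{2}}$
$\sqrt{-869494 + O{\left(T \right)}} = \sqrt{-869494 + \frac{1}{\left(-902\right) \left(1 - 902\right)}} = \sqrt{-869494 - \frac{1}{902 \left(-901\right)}} = \sqrt{-869494 - - \frac{1}{812702}} = \sqrt{-869494 + \frac{1}{812702}} = \sqrt{- \frac{706639512787}{812702}} = \frac{i \sqrt{574287345321020474}}{812702}$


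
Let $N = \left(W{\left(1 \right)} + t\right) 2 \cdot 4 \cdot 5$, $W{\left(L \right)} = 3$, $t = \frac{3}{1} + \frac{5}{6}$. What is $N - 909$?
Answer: $- \frac{1907}{3} \approx -635.67$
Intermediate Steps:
$t = \frac{23}{6}$ ($t = 3 \cdot 1 + 5 \cdot \frac{1}{6} = 3 + \frac{5}{6} = \frac{23}{6} \approx 3.8333$)
$N = \frac{820}{3}$ ($N = \left(3 + \frac{23}{6}\right) 2 \cdot 4 \cdot 5 = \frac{41 \cdot 8 \cdot 5}{6} = \frac{41}{6} \cdot 40 = \frac{820}{3} \approx 273.33$)
$N - 909 = \frac{820}{3} - 909 = - \frac{1907}{3}$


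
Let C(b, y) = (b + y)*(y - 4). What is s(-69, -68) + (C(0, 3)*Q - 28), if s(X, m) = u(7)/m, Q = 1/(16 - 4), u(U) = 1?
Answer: -961/34 ≈ -28.265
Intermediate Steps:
Q = 1/12 ≈ 0.083333
C(b, y) = (-4 + y)*(b + y) (C(b, y) = (b + y)*(-4 + y) = (-4 + y)*(b + y))
s(X, m) = 1/m
s(-69, -68) + (C(0, 3)*Q - 28) = 1/(-68) + ((3² - 4*0 - 4*3 + 0*3)*(1/12) - 28) = -1/68 + ((9 + 0 - 12 + 0)*(1/12) - 28) = -1/68 + (-3*1/12 - 28) = -1/68 + (-¼ - 28) = -1/68 - 113/4 = -961/34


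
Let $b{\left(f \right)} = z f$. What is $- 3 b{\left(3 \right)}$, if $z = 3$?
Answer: $-27$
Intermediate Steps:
$b{\left(f \right)} = 3 f$
$- 3 b{\left(3 \right)} = - 3 \cdot 3 \cdot 3 = \left(-3\right) 9 = -27$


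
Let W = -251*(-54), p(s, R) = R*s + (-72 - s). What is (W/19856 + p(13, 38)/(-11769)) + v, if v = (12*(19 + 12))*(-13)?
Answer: -564975270391/116842632 ≈ -4835.4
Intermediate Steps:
p(s, R) = -72 - s + R*s
W = 13554
v = -4836 (v = (12*31)*(-13) = 372*(-13) = -4836)
(W/19856 + p(13, 38)/(-11769)) + v = (13554/19856 + (-72 - 1*13 + 38*13)/(-11769)) - 4836 = (13554*(1/19856) + (-72 - 13 + 494)*(-1/11769)) - 4836 = (6777/9928 + 409*(-1/11769)) - 4836 = (6777/9928 - 409/11769) - 4836 = 75697961/116842632 - 4836 = -564975270391/116842632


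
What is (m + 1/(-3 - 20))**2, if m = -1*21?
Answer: 234256/529 ≈ 442.83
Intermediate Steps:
m = -21
(m + 1/(-3 - 20))**2 = (-21 + 1/(-3 - 20))**2 = (-21 + 1/(-23))**2 = (-21 - 1/23)**2 = (-484/23)**2 = 234256/529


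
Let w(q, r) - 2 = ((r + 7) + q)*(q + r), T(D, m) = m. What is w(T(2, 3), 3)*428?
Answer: 34240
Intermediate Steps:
w(q, r) = 2 + (q + r)*(7 + q + r) (w(q, r) = 2 + ((r + 7) + q)*(q + r) = 2 + ((7 + r) + q)*(q + r) = 2 + (7 + q + r)*(q + r) = 2 + (q + r)*(7 + q + r))
w(T(2, 3), 3)*428 = (2 + 3² + 3² + 7*3 + 7*3 + 2*3*3)*428 = (2 + 9 + 9 + 21 + 21 + 18)*428 = 80*428 = 34240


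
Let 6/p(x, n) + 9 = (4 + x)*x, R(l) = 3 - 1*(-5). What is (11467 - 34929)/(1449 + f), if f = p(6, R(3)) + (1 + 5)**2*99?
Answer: -398854/85223 ≈ -4.6801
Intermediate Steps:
R(l) = 8 (R(l) = 3 + 5 = 8)
p(x, n) = 6/(-9 + x*(4 + x)) (p(x, n) = 6/(-9 + (4 + x)*x) = 6/(-9 + x*(4 + x)))
f = 60590/17 (f = 6/(-9 + 6**2 + 4*6) + (1 + 5)**2*99 = 6/(-9 + 36 + 24) + 6**2*99 = 6/51 + 36*99 = 6*(1/51) + 3564 = 2/17 + 3564 = 60590/17 ≈ 3564.1)
(11467 - 34929)/(1449 + f) = (11467 - 34929)/(1449 + 60590/17) = -23462/85223/17 = -23462*17/85223 = -398854/85223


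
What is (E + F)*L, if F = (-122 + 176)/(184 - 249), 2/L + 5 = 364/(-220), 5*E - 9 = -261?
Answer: 12210/793 ≈ 15.397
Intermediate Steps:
E = -252/5 (E = 9/5 + (⅕)*(-261) = 9/5 - 261/5 = -252/5 ≈ -50.400)
L = -55/183 (L = 2/(-5 + 364/(-220)) = 2/(-5 + 364*(-1/220)) = 2/(-5 - 91/55) = 2/(-366/55) = 2*(-55/366) = -55/183 ≈ -0.30055)
F = -54/65 (F = 54/(-65) = 54*(-1/65) = -54/65 ≈ -0.83077)
(E + F)*L = (-252/5 - 54/65)*(-55/183) = -666/13*(-55/183) = 12210/793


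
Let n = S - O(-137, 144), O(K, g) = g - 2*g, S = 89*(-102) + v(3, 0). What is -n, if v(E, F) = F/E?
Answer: 8934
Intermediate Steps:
S = -9078 (S = 89*(-102) + 0/3 = -9078 + 0*(1/3) = -9078 + 0 = -9078)
O(K, g) = -g
n = -8934 (n = -9078 - (-1)*144 = -9078 - 1*(-144) = -9078 + 144 = -8934)
-n = -1*(-8934) = 8934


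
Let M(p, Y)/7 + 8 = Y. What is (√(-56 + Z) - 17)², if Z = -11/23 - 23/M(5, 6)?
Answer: (5474 - I*√5685554)²/103684 ≈ 234.16 - 251.77*I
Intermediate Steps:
M(p, Y) = -56 + 7*Y
Z = 375/322 (Z = -11/23 - 23/(-56 + 7*6) = -11*1/23 - 23/(-56 + 42) = -11/23 - 23/(-14) = -11/23 - 23*(-1/14) = -11/23 + 23/14 = 375/322 ≈ 1.1646)
(√(-56 + Z) - 17)² = (√(-56 + 375/322) - 17)² = (√(-17657/322) - 17)² = (I*√5685554/322 - 17)² = (-17 + I*√5685554/322)²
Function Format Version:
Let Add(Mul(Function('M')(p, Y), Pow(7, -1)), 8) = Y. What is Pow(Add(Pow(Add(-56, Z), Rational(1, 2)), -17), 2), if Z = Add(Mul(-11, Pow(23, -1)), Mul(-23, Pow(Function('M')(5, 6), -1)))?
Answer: Mul(Rational(1, 103684), Pow(Add(5474, Mul(-1, I, Pow(5685554, Rational(1, 2)))), 2)) ≈ Add(234.16, Mul(-251.77, I))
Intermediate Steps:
Function('M')(p, Y) = Add(-56, Mul(7, Y))
Z = Rational(375, 322) (Z = Add(Mul(-11, Pow(23, -1)), Mul(-23, Pow(Add(-56, Mul(7, 6)), -1))) = Add(Mul(-11, Rational(1, 23)), Mul(-23, Pow(Add(-56, 42), -1))) = Add(Rational(-11, 23), Mul(-23, Pow(-14, -1))) = Add(Rational(-11, 23), Mul(-23, Rational(-1, 14))) = Add(Rational(-11, 23), Rational(23, 14)) = Rational(375, 322) ≈ 1.1646)
Pow(Add(Pow(Add(-56, Z), Rational(1, 2)), -17), 2) = Pow(Add(Pow(Add(-56, Rational(375, 322)), Rational(1, 2)), -17), 2) = Pow(Add(Pow(Rational(-17657, 322), Rational(1, 2)), -17), 2) = Pow(Add(Mul(Rational(1, 322), I, Pow(5685554, Rational(1, 2))), -17), 2) = Pow(Add(-17, Mul(Rational(1, 322), I, Pow(5685554, Rational(1, 2)))), 2)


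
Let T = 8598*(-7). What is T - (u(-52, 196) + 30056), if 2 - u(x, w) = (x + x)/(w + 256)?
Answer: -10197598/113 ≈ -90244.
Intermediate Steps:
T = -60186
u(x, w) = 2 - 2*x/(256 + w) (u(x, w) = 2 - (x + x)/(w + 256) = 2 - 2*x/(256 + w))
T - (u(-52, 196) + 30056) = -60186 - (2*(256 + 196 - 1*(-52))/(256 + 196) + 30056) = -60186 - (2*(256 + 196 + 52)/452 + 30056) = -60186 - (2*(1/452)*504 + 30056) = -60186 - (252/113 + 30056) = -60186 - 1*3396580/113 = -60186 - 3396580/113 = -10197598/113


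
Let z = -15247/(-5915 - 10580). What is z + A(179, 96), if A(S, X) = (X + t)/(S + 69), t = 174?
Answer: 4117453/2045380 ≈ 2.0131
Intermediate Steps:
A(S, X) = (174 + X)/(69 + S) (A(S, X) = (X + 174)/(S + 69) = (174 + X)/(69 + S))
z = 15247/16495 (z = -15247/(-16495) = -15247*(-1/16495) = 15247/16495 ≈ 0.92434)
z + A(179, 96) = 15247/16495 + (174 + 96)/(69 + 179) = 15247/16495 + 270/248 = 15247/16495 + (1/248)*270 = 15247/16495 + 135/124 = 4117453/2045380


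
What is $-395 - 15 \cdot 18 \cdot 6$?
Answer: $-2015$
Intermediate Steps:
$-395 - 15 \cdot 18 \cdot 6 = -395 - 270 \cdot 6 = -395 - 1620 = -2015$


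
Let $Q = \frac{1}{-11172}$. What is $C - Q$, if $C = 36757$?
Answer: $\frac{410649205}{11172} \approx 36757.0$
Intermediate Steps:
$Q = - \frac{1}{11172} \approx -8.951 \cdot 10^{-5}$
$C - Q = 36757 - - \frac{1}{11172} = 36757 + \frac{1}{11172} = \frac{410649205}{11172}$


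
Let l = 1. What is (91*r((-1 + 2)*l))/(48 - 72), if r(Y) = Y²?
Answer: -91/24 ≈ -3.7917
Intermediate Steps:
(91*r((-1 + 2)*l))/(48 - 72) = (91*((-1 + 2)*1)²)/(48 - 72) = (91*(1*1)²)/(-24) = (91*1²)*(-1/24) = (91*1)*(-1/24) = 91*(-1/24) = -91/24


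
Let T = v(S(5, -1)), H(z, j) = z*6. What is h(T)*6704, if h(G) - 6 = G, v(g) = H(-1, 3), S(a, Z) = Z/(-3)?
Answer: 0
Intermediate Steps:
H(z, j) = 6*z
S(a, Z) = -Z/3 (S(a, Z) = Z*(-⅓) = -Z/3)
v(g) = -6 (v(g) = 6*(-1) = -6)
T = -6
h(G) = 6 + G
h(T)*6704 = (6 - 6)*6704 = 0*6704 = 0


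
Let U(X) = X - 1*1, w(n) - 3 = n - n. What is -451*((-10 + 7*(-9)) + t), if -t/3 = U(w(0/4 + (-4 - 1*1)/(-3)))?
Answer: 35629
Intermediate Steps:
w(n) = 3 (w(n) = 3 + (n - n) = 3 + 0 = 3)
U(X) = -1 + X (U(X) = X - 1 = -1 + X)
t = -6 (t = -3*(-1 + 3) = -3*2 = -6)
-451*((-10 + 7*(-9)) + t) = -451*((-10 + 7*(-9)) - 6) = -451*((-10 - 63) - 6) = -451*(-73 - 6) = -451*(-79) = 35629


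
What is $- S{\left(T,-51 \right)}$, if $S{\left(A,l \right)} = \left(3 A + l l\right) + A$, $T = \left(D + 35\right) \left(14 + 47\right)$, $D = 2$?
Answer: $-11629$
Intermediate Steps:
$T = 2257$ ($T = \left(2 + 35\right) \left(14 + 47\right) = 37 \cdot 61 = 2257$)
$S{\left(A,l \right)} = l^{2} + 4 A$ ($S{\left(A,l \right)} = \left(3 A + l^{2}\right) + A = \left(l^{2} + 3 A\right) + A = l^{2} + 4 A$)
$- S{\left(T,-51 \right)} = - (\left(-51\right)^{2} + 4 \cdot 2257) = - (2601 + 9028) = \left(-1\right) 11629 = -11629$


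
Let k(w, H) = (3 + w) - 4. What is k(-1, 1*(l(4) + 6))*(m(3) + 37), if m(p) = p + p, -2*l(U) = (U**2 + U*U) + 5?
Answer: -86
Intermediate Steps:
l(U) = -5/2 - U**2 (l(U) = -((U**2 + U*U) + 5)/2 = -((U**2 + U**2) + 5)/2 = -(2*U**2 + 5)/2 = -(5 + 2*U**2)/2 = -5/2 - U**2)
m(p) = 2*p
k(w, H) = -1 + w
k(-1, 1*(l(4) + 6))*(m(3) + 37) = (-1 - 1)*(2*3 + 37) = -2*(6 + 37) = -2*43 = -86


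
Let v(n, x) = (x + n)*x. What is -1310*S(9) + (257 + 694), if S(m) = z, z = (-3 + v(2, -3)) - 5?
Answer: 7501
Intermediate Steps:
v(n, x) = x*(n + x) (v(n, x) = (n + x)*x = x*(n + x))
z = -5 (z = (-3 - 3*(2 - 3)) - 5 = (-3 - 3*(-1)) - 5 = (-3 + 3) - 5 = 0 - 5 = -5)
S(m) = -5
-1310*S(9) + (257 + 694) = -1310*(-5) + (257 + 694) = 6550 + 951 = 7501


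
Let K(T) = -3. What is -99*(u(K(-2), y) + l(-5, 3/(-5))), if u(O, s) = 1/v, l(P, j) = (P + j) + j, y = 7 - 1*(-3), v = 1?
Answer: 2574/5 ≈ 514.80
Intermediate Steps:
y = 10 (y = 7 + 3 = 10)
l(P, j) = P + 2*j
u(O, s) = 1 (u(O, s) = 1/1 = 1)
-99*(u(K(-2), y) + l(-5, 3/(-5))) = -99*(1 + (-5 + 2*(3/(-5)))) = -99*(1 + (-5 + 2*(3*(-1/5)))) = -99*(1 + (-5 + 2*(-3/5))) = -99*(1 + (-5 - 6/5)) = -99*(1 - 31/5) = -99*(-26/5) = 2574/5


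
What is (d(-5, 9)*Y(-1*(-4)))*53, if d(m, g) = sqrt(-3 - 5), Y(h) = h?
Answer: 424*I*sqrt(2) ≈ 599.63*I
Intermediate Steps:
d(m, g) = 2*I*sqrt(2) (d(m, g) = sqrt(-8) = 2*I*sqrt(2))
(d(-5, 9)*Y(-1*(-4)))*53 = ((2*I*sqrt(2))*(-1*(-4)))*53 = ((2*I*sqrt(2))*4)*53 = (8*I*sqrt(2))*53 = 424*I*sqrt(2)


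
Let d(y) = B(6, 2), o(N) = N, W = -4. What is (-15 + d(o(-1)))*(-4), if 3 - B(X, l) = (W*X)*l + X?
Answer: -120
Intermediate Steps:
B(X, l) = 3 - X + 4*X*l (B(X, l) = 3 - ((-4*X)*l + X) = 3 - (-4*X*l + X) = 3 - (X - 4*X*l) = 3 + (-X + 4*X*l) = 3 - X + 4*X*l)
d(y) = 45 (d(y) = 3 - 1*6 + 4*6*2 = 3 - 6 + 48 = 45)
(-15 + d(o(-1)))*(-4) = (-15 + 45)*(-4) = 30*(-4) = -120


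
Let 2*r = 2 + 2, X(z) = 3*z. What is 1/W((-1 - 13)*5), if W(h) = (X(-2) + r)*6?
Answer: -1/24 ≈ -0.041667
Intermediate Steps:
r = 2 (r = (2 + 2)/2 = (½)*4 = 2)
W(h) = -24 (W(h) = (3*(-2) + 2)*6 = (-6 + 2)*6 = -4*6 = -24)
1/W((-1 - 13)*5) = 1/(-24) = -1/24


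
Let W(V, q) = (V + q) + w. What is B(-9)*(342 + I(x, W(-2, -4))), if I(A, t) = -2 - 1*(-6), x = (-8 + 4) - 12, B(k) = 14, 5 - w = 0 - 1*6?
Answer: 4844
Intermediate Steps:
w = 11 (w = 5 - (0 - 1*6) = 5 - (0 - 6) = 5 - 1*(-6) = 5 + 6 = 11)
x = -16 (x = -4 - 12 = -16)
W(V, q) = 11 + V + q (W(V, q) = (V + q) + 11 = 11 + V + q)
I(A, t) = 4 (I(A, t) = -2 + 6 = 4)
B(-9)*(342 + I(x, W(-2, -4))) = 14*(342 + 4) = 14*346 = 4844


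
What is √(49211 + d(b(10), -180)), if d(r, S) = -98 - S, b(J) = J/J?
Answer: 3*√5477 ≈ 222.02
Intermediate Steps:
b(J) = 1
√(49211 + d(b(10), -180)) = √(49211 + (-98 - 1*(-180))) = √(49211 + (-98 + 180)) = √(49211 + 82) = √49293 = 3*√5477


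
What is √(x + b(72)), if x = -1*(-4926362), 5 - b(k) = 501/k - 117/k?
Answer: √44337255/3 ≈ 2219.5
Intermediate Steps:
b(k) = 5 - 384/k (b(k) = 5 - (501/k - 117/k) = 5 - 384/k)
x = 4926362
√(x + b(72)) = √(4926362 + (5 - 384/72)) = √(4926362 + (5 - 384*1/72)) = √(4926362 + (5 - 16/3)) = √(4926362 - ⅓) = √(14779085/3) = √44337255/3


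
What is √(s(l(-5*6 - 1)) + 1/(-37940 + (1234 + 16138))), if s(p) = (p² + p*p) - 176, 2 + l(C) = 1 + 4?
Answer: I*√16710188790/10284 ≈ 12.57*I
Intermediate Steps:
l(C) = 3 (l(C) = -2 + (1 + 4) = -2 + 5 = 3)
s(p) = -176 + 2*p² (s(p) = (p² + p²) - 176 = 2*p² - 176 = -176 + 2*p²)
√(s(l(-5*6 - 1)) + 1/(-37940 + (1234 + 16138))) = √((-176 + 2*3²) + 1/(-37940 + (1234 + 16138))) = √((-176 + 2*9) + 1/(-37940 + 17372)) = √((-176 + 18) + 1/(-20568)) = √(-158 - 1/20568) = √(-3249745/20568) = I*√16710188790/10284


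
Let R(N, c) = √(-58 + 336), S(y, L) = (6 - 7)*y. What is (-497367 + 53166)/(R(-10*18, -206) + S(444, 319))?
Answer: 98612622/98429 + 444201*√278/196858 ≈ 1039.5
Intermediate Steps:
S(y, L) = -y
R(N, c) = √278
(-497367 + 53166)/(R(-10*18, -206) + S(444, 319)) = (-497367 + 53166)/(√278 - 1*444) = -444201/(√278 - 444) = -444201/(-444 + √278)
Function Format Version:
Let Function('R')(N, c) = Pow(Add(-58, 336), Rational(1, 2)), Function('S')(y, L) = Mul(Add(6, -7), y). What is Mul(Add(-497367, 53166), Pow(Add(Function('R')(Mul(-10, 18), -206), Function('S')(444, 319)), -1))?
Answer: Add(Rational(98612622, 98429), Mul(Rational(444201, 196858), Pow(278, Rational(1, 2)))) ≈ 1039.5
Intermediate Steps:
Function('S')(y, L) = Mul(-1, y)
Function('R')(N, c) = Pow(278, Rational(1, 2))
Mul(Add(-497367, 53166), Pow(Add(Function('R')(Mul(-10, 18), -206), Function('S')(444, 319)), -1)) = Mul(Add(-497367, 53166), Pow(Add(Pow(278, Rational(1, 2)), Mul(-1, 444)), -1)) = Mul(-444201, Pow(Add(Pow(278, Rational(1, 2)), -444), -1)) = Mul(-444201, Pow(Add(-444, Pow(278, Rational(1, 2))), -1))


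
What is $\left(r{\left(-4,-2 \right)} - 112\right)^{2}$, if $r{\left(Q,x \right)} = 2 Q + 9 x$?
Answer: $19044$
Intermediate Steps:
$\left(r{\left(-4,-2 \right)} - 112\right)^{2} = \left(\left(2 \left(-4\right) + 9 \left(-2\right)\right) - 112\right)^{2} = \left(\left(-8 - 18\right) - 112\right)^{2} = \left(-26 - 112\right)^{2} = \left(-138\right)^{2} = 19044$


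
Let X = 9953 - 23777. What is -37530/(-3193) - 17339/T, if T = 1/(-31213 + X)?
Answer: 2493402699329/3193 ≈ 7.8090e+8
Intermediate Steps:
X = -13824
T = -1/45037 (T = 1/(-31213 - 13824) = 1/(-45037) = -1/45037 ≈ -2.2204e-5)
-37530/(-3193) - 17339/T = -37530/(-3193) - 17339/(-1/45037) = -37530*(-1/3193) - 17339*(-45037) = 37530/3193 + 780896543 = 2493402699329/3193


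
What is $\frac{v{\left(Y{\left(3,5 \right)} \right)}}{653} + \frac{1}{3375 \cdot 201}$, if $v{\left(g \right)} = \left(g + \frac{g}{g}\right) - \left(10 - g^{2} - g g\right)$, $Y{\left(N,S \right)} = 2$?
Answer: $\frac{679028}{442978875} \approx 0.0015329$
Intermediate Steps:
$v{\left(g \right)} = -9 + g + 2 g^{2}$ ($v{\left(g \right)} = \left(g + 1\right) + \left(\left(g^{2} + g^{2}\right) - 10\right) = \left(1 + g\right) + \left(2 g^{2} - 10\right) = \left(1 + g\right) + \left(-10 + 2 g^{2}\right) = -9 + g + 2 g^{2}$)
$\frac{v{\left(Y{\left(3,5 \right)} \right)}}{653} + \frac{1}{3375 \cdot 201} = \frac{-9 + 2 + 2 \cdot 2^{2}}{653} + \frac{1}{3375 \cdot 201} = \left(-9 + 2 + 2 \cdot 4\right) \frac{1}{653} + \frac{1}{3375} \cdot \frac{1}{201} = \left(-9 + 2 + 8\right) \frac{1}{653} + \frac{1}{678375} = 1 \cdot \frac{1}{653} + \frac{1}{678375} = \frac{1}{653} + \frac{1}{678375} = \frac{679028}{442978875}$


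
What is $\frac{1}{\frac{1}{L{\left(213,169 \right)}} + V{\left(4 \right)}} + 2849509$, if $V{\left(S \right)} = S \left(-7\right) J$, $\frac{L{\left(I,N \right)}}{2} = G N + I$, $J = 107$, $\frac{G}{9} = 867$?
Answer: $\frac{22519580260910411}{7902968639} \approx 2.8495 \cdot 10^{6}$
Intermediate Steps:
$G = 7803$ ($G = 9 \cdot 867 = 7803$)
$L{\left(I,N \right)} = 2 I + 15606 N$ ($L{\left(I,N \right)} = 2 \left(7803 N + I\right) = 2 \left(I + 7803 N\right) = 2 I + 15606 N$)
$V{\left(S \right)} = - 749 S$ ($V{\left(S \right)} = S \left(-7\right) 107 = - 7 S 107 = - 749 S$)
$\frac{1}{\frac{1}{L{\left(213,169 \right)}} + V{\left(4 \right)}} + 2849509 = \frac{1}{\frac{1}{2 \cdot 213 + 15606 \cdot 169} - 2996} + 2849509 = \frac{1}{\frac{1}{426 + 2637414} - 2996} + 2849509 = \frac{1}{\frac{1}{2637840} - 2996} + 2849509 = \frac{1}{- \frac{7902968639}{2637840}} + 2849509 = - \frac{2637840}{7902968639} + 2849509 = \frac{22519580260910411}{7902968639}$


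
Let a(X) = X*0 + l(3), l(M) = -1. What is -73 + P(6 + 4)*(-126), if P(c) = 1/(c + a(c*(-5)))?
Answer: -87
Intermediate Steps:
a(X) = -1 (a(X) = X*0 - 1 = 0 - 1 = -1)
P(c) = 1/(-1 + c) (P(c) = 1/(c - 1) = 1/(-1 + c))
-73 + P(6 + 4)*(-126) = -73 - 126/(-1 + (6 + 4)) = -73 - 126/(-1 + 10) = -73 - 126/9 = -73 + (⅑)*(-126) = -73 - 14 = -87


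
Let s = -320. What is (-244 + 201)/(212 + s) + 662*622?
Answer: 44470555/108 ≈ 4.1176e+5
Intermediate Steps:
(-244 + 201)/(212 + s) + 662*622 = (-244 + 201)/(212 - 320) + 662*622 = -43/(-108) + 411764 = -43*(-1/108) + 411764 = 43/108 + 411764 = 44470555/108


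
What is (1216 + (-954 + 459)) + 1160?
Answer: 1881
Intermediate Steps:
(1216 + (-954 + 459)) + 1160 = (1216 - 495) + 1160 = 721 + 1160 = 1881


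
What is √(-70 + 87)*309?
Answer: 309*√17 ≈ 1274.0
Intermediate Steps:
√(-70 + 87)*309 = √17*309 = 309*√17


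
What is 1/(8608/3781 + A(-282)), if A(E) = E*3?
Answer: -3781/3190118 ≈ -0.0011852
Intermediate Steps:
A(E) = 3*E
1/(8608/3781 + A(-282)) = 1/(8608/3781 + 3*(-282)) = 1/(8608*(1/3781) - 846) = 1/(8608/3781 - 846) = 1/(-3190118/3781) = -3781/3190118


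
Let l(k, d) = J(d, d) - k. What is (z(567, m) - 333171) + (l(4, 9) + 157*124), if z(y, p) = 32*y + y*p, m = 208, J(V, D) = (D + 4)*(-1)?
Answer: -177640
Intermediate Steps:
J(V, D) = -4 - D (J(V, D) = (4 + D)*(-1) = -4 - D)
l(k, d) = -4 - d - k (l(k, d) = (-4 - d) - k = -4 - d - k)
z(y, p) = 32*y + p*y
(z(567, m) - 333171) + (l(4, 9) + 157*124) = (567*(32 + 208) - 333171) + ((-4 - 1*9 - 1*4) + 157*124) = (567*240 - 333171) + ((-4 - 9 - 4) + 19468) = (136080 - 333171) + (-17 + 19468) = -197091 + 19451 = -177640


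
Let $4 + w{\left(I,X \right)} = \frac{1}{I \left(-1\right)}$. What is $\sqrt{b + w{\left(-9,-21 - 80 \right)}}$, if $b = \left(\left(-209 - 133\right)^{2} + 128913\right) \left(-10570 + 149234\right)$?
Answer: $\frac{\sqrt{306848594917}}{3} \approx 1.8465 \cdot 10^{5}$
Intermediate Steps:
$w{\left(I,X \right)} = -4 - \frac{1}{I}$ ($w{\left(I,X \right)} = -4 + \frac{1}{I \left(-1\right)} = -4 + \frac{1}{\left(-1\right) I} = -4 - \frac{1}{I}$)
$b = 34094288328$ ($b = \left(\left(-342\right)^{2} + 128913\right) 138664 = \left(116964 + 128913\right) 138664 = 245877 \cdot 138664 = 34094288328$)
$\sqrt{b + w{\left(-9,-21 - 80 \right)}} = \sqrt{34094288328 - \frac{35}{9}} = \sqrt{\frac{306848594917}{9}} = \frac{\sqrt{306848594917}}{3}$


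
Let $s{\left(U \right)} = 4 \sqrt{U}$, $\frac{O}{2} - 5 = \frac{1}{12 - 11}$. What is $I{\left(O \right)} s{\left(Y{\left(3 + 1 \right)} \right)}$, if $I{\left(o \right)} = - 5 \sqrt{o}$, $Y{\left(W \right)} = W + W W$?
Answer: $- 80 \sqrt{15} \approx -309.84$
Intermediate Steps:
$Y{\left(W \right)} = W + W^{2}$
$O = 12$ ($O = 10 + \frac{2}{12 - 11} = 10 + \frac{2}{1} = 10 + 2 \cdot 1 = 10 + 2 = 12$)
$I{\left(O \right)} s{\left(Y{\left(3 + 1 \right)} \right)} = - 5 \sqrt{12} \cdot 4 \sqrt{\left(3 + 1\right) \left(1 + \left(3 + 1\right)\right)} = - 5 \cdot 2 \sqrt{3} \cdot 4 \sqrt{4 \left(1 + 4\right)} = - 10 \sqrt{3} \cdot 4 \sqrt{4 \cdot 5} = - 10 \sqrt{3} \cdot 4 \sqrt{20} = - 10 \sqrt{3} \cdot 4 \cdot 2 \sqrt{5} = - 10 \sqrt{3} \cdot 8 \sqrt{5} = - 80 \sqrt{15}$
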